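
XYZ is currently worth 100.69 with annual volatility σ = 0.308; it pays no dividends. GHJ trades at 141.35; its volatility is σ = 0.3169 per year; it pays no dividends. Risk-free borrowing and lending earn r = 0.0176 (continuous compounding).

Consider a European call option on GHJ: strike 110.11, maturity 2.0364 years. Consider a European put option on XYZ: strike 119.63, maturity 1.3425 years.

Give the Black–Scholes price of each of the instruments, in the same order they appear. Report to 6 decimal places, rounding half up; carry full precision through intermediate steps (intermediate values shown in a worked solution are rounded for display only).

[GHJ call K=110.11]
σ√T = 0.3169·√2.0364 = 0.452224
d₁ = (ln(S/K) + (r+σ²/2)T) / (σ√T) = (ln(141.35/110.11) + (0.0176+0.3169²/2)·2.0364) / 0.452224 = (0.249759 + 0.138094) / 0.452224 = 0.857657
d₂ = d₁ − σ√T = 0.857657 − 0.452224 = 0.405433
e^{−rT} = 0.964794
N(d₁) = 0.804459,  N(d₂) = 0.657420
price = S·N(d₁) − K·e^{−rT}·N(d₂) = 113.710285 − 69.840039 = 43.870247
[XYZ put K=119.63]
σ√T = 0.308·√1.3425 = 0.356868
d₁ = (ln(S/K) + (r+σ²/2)T) / (σ√T) = (ln(100.69/119.63) + (0.0176+0.308²/2)·1.3425) / 0.356868 = (-0.172357 + 0.087305) / 0.356868 = -0.238328
d₂ = d₁ − σ√T = -0.238328 − 0.356868 = -0.595196
e^{−rT} = 0.976649
N(−d₁) = 0.594187,  N(−d₂) = 0.724144
price = K·e^{−rT}·N(−d₂) − S·N(−d₁) = 84.606443 − 59.828654 = 24.777789

price(GHJ call K=110.11) = 43.870247
price(XYZ put K=119.63) = 24.777789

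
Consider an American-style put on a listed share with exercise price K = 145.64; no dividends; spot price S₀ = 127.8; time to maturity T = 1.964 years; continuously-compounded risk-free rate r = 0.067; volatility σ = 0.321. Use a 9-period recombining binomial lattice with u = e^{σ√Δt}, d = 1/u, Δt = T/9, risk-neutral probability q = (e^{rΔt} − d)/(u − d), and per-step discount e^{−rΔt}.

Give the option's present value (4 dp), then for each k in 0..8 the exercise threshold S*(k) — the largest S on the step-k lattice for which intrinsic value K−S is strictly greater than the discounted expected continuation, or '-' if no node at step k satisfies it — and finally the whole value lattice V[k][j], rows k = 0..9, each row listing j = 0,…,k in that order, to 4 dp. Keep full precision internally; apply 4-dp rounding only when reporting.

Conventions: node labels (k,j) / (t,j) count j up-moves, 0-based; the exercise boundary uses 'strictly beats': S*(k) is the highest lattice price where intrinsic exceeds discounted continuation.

price = 26.2201
boundary = - - 94.6855 81.5004 94.6855 110.0037 94.6855 110.0037 127.8000
tree:
26.2201
37.1064 16.5785
50.9545 24.9499 9.0612
64.1396 36.3350 14.7955 3.8458
75.4886 50.9545 23.4195 6.9855 0.9581
85.2573 64.1396 35.6363 12.4268 1.9903 0.0000
93.6657 75.4886 50.9545 21.4846 4.1344 0.0000 0.0000
100.9032 85.2573 64.1396 35.6363 8.5882 0.0000 0.0000 0.0000
107.1328 93.6657 75.4886 50.9545 17.8400 0.0000 0.0000 0.0000 0.0000
112.4950 100.9032 85.2573 64.1396 35.6363 0.0000 0.0000 0.0000 0.0000 0.0000

params: Δt=0.21822 u=1.16178 d=0.86075 q=0.51151 e^(-rΔt)=0.98549
t_9 payoffs: 112.4950 100.9032 85.2573 64.1396 35.6363 0.0000 0.0000 0.0000 0.0000 0.0000
t_8: node(8,0) S=38.5072 payoff=107.1328 vs cont=105.0189 → 107.1328 [stop]  node(8,1) S=51.9743 payoff=93.6657 vs cont=91.5518 → 93.6657 [stop]  node(8,2) S=70.1514 payoff=75.4886 vs cont=73.3747 → 75.4886 [stop]  node(8,3) S=94.6855 payoff=50.9545 vs cont=48.8406 → 50.9545 [stop]  node(8,4) S=127.8000 payoff=17.8400 vs cont=17.1554 → 17.8400 [stop]  node(8,5) S=172.4957 payoff=0.0000 vs cont=0.0000 → 0.0000 [wait]  node(8,6) S=232.8228 payoff=0.0000 vs cont=0.0000 → 0.0000 [wait]  node(8,7) S=314.2482 payoff=0.0000 vs cont=0.0000 → 0.0000 [wait]  node(8,8) S=424.1507 payoff=0.0000 vs cont=0.0000 → 0.0000 [wait]  ⇒ S*(8)=127.8000
t_7: node(7,0) S=44.7368 payoff=100.9032 vs cont=98.7893 → 100.9032 [stop]  node(7,1) S=60.3827 payoff=85.2573 vs cont=83.1434 → 85.2573 [stop]  node(7,2) S=81.5004 payoff=64.1396 vs cont=62.0257 → 64.1396 [stop]  node(7,3) S=110.0037 payoff=35.6363 vs cont=33.5224 → 35.6363 [stop]  node(7,4) S=148.4754 payoff=0.0000 vs cont=8.5882 → 8.5882 [wait]  node(7,5) S=200.4019 payoff=0.0000 vs cont=0.0000 → 0.0000 [wait]  node(7,6) S=270.4887 payoff=0.0000 vs cont=0.0000 → 0.0000 [wait]  node(7,7) S=365.0871 payoff=0.0000 vs cont=0.0000 → 0.0000 [wait]  ⇒ S*(7)=110.0037
t_6: node(6,0) S=51.9743 payoff=93.6657 vs cont=91.5518 → 93.6657 [stop]  node(6,1) S=70.1514 payoff=75.4886 vs cont=73.3747 → 75.4886 [stop]  node(6,2) S=94.6855 payoff=50.9545 vs cont=48.8406 → 50.9545 [stop]  node(6,3) S=127.8000 payoff=17.8400 vs cont=21.4846 → 21.4846 [wait]  node(6,4) S=172.4957 payoff=0.0000 vs cont=4.1344 → 4.1344 [wait]  node(6,5) S=232.8228 payoff=0.0000 vs cont=0.0000 → 0.0000 [wait]  node(6,6) S=314.2482 payoff=0.0000 vs cont=0.0000 → 0.0000 [wait]  ⇒ S*(6)=94.6855
t_5: node(5,0) S=60.3827 payoff=85.2573 vs cont=83.1434 → 85.2573 [stop]  node(5,1) S=81.5004 payoff=64.1396 vs cont=62.0257 → 64.1396 [stop]  node(5,2) S=110.0037 payoff=35.6363 vs cont=35.3596 → 35.6363 [stop]  node(5,3) S=148.4754 payoff=0.0000 vs cont=12.4268 → 12.4268 [wait]  node(5,4) S=200.4019 payoff=0.0000 vs cont=1.9903 → 1.9903 [wait]  node(5,5) S=270.4887 payoff=0.0000 vs cont=0.0000 → 0.0000 [wait]  ⇒ S*(5)=110.0037
t_4: node(4,0) S=70.1514 payoff=75.4886 vs cont=73.3747 → 75.4886 [stop]  node(4,1) S=94.6855 payoff=50.9545 vs cont=48.8406 → 50.9545 [stop]  node(4,2) S=127.8000 payoff=17.8400 vs cont=23.4195 → 23.4195 [wait]  node(4,3) S=172.4957 payoff=0.0000 vs cont=6.9855 → 6.9855 [wait]  node(4,4) S=232.8228 payoff=0.0000 vs cont=0.9581 → 0.9581 [wait]  ⇒ S*(4)=94.6855
t_3: node(3,0) S=81.5004 payoff=64.1396 vs cont=62.0257 → 64.1396 [stop]  node(3,1) S=110.0037 payoff=35.6363 vs cont=36.3350 → 36.3350 [wait]  node(3,2) S=148.4754 payoff=0.0000 vs cont=14.7955 → 14.7955 [wait]  node(3,3) S=200.4019 payoff=0.0000 vs cont=3.8458 → 3.8458 [wait]  ⇒ S*(3)=81.5004
t_2: node(2,0) S=94.6855 payoff=50.9545 vs cont=49.1928 → 50.9545 [stop]  node(2,1) S=127.8000 payoff=17.8400 vs cont=24.9499 → 24.9499 [wait]  node(2,2) S=172.4957 payoff=0.0000 vs cont=9.0612 → 9.0612 [wait]  ⇒ S*(2)=94.6855
t_1: node(1,0) S=110.0037 payoff=35.6363 vs cont=37.1064 → 37.1064 [wait]  node(1,1) S=148.4754 payoff=0.0000 vs cont=16.5785 → 16.5785 [wait]  ⇒ S*(1)=-
t_0: node(0,0) S=127.8000 payoff=17.8400 vs cont=26.2201 → 26.2201 [wait]  ⇒ S*(0)=-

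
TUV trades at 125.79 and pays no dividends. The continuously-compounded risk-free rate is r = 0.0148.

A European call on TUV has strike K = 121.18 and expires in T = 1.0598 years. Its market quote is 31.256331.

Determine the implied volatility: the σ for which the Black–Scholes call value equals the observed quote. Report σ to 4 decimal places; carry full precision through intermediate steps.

At σ = 0.5620 the Black–Scholes value reproduces the quote:
σ√T = 0.562·√1.0598 = 0.578560
d₁ = (ln(S/K) + (r+σ²/2)T) / (σ√T) = (ln(125.79/121.18) + (0.0148+0.562²/2)·1.0598) / 0.578560 = (0.037337 + 0.183051) / 0.578560 = 0.380924
d₂ = d₁ − σ√T = 0.380924 − 0.578560 = -0.197635
e^{−rT} = 0.984437
N(d₁) = 0.648370,  N(d₂) = 0.421665
V = S·N(d₁) − K·e^{−rT}·N(d₂) = 81.558506 − 50.302174 = 31.256331 (the quoted price), and the Black–Scholes price is strictly increasing in σ, so σ is unique

sigma = 0.5620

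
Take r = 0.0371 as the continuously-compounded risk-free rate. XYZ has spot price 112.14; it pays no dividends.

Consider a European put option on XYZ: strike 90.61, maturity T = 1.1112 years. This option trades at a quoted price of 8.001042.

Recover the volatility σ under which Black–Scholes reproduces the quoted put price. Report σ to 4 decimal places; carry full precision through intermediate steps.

sigma = 0.4321

At σ = 0.4321 the Black–Scholes value reproduces the quote:
σ√T = 0.4321·√1.1112 = 0.455492
d₁ = (ln(S/K) + (r+σ²/2)T) / (σ√T) = (ln(112.14/90.61) + (0.0371+0.4321²/2)·1.1112) / 0.455492 = (0.213184 + 0.144962) / 0.455492 = 0.786283
d₂ = d₁ − σ√T = 0.786283 − 0.455492 = 0.330791
e^{−rT} = 0.959613
N(−d₁) = 0.215851,  N(−d₂) = 0.370401
V = K·e^{−rT}·N(−d₂) − S·N(−d₁) = 32.206556 − 24.205513 = 8.001042 (the observed quote) — the price is monotone increasing in volatility, hence this σ is the only solution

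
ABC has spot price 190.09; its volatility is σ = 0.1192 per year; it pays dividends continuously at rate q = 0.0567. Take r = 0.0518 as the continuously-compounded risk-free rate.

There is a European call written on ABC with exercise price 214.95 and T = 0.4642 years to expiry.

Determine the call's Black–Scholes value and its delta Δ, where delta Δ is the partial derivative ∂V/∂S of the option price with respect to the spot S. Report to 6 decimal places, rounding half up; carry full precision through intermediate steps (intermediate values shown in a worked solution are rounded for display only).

σ√T = 0.1192·√0.4642 = 0.081214
d₁ = (ln(S/K) + (r−q+σ²/2)T) / (σ√T) = (ln(190.09/214.95) + (0.0518−0.0567+0.1192²/2)·0.4642) / 0.081214 = (-0.122908 + 0.001023) / 0.081214 = -1.500790
d₂ = d₁ − σ√T = -1.500790 − 0.081214 = -1.582003
e^{−rT} = 0.976241
e^{−qT} = 0.974023
N(d₁) = 0.066705,  N(d₂) = 0.056824
Call price V = S·e^{−qT}·N(d₁) − K·e^{−rT}·N(d₂) = 12.350565 − 11.924207 = 0.426359
Δ = e^{−qT}·N(d₁) = 0.064972

price = 0.426359
Δ = 0.064972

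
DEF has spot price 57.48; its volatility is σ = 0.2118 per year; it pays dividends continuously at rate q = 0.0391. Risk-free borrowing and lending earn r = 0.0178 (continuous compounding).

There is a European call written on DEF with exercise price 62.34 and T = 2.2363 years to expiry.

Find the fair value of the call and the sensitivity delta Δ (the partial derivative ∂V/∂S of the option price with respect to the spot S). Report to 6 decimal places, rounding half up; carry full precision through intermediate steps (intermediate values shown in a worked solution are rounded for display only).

price = 4.034706
Δ = 0.368302

σ√T = 0.2118·√2.2363 = 0.316731
d₁ = (ln(S/K) + (r−q+σ²/2)T) / (σ√T) = (ln(57.48/62.34) + (0.0178−0.0391+0.2118²/2)·2.2363) / 0.316731 = (-0.081166 + 0.002526) / 0.316731 = -0.248286
d₂ = d₁ − σ√T = -0.248286 − 0.316731 = -0.565018
e^{−rT} = 0.960976
e^{−qT} = 0.916274
N(d₁) = 0.401956,  N(d₂) = 0.286031
Call price V = S·e^{−qT}·N(d₁) − K·e^{−rT}·N(d₂) = 21.170024 − 17.135317 = 4.034706
Δ = e^{−qT}·N(d₁) = 0.368302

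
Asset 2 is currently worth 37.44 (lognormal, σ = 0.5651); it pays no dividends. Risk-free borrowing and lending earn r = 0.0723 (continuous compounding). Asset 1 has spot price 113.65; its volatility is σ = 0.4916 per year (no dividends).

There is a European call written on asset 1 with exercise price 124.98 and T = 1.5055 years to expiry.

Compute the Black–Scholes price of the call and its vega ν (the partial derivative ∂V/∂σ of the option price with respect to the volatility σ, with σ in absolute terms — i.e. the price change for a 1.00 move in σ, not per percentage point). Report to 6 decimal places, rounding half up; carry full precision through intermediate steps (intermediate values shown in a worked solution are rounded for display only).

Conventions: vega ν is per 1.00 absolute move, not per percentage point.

price = 27.541140
ν = 52.778138

σ√T = 0.4916·√1.5055 = 0.603187
d₁ = (ln(S/K) + (r+σ²/2)T) / (σ√T) = (ln(113.65/124.98) + (0.0723+0.4916²/2)·1.5055) / 0.603187 = (-0.095030 + 0.290765) / 0.603187 = 0.324501
d₂ = d₁ − σ√T = 0.324501 − 0.603187 = -0.278686
e^{−rT} = 0.896867
N(d₁) = 0.627221,  N(d₂) = 0.390243
Call price V = S·N(d₁) − K·e^{−rT}·N(d₂) = 71.283629 − 43.742489 = 27.541140
φ(d₁) = (1/√(2π))·e^{−d₁²/2} = 0.378481
ν = S·φ(d₁)·√T = 52.778138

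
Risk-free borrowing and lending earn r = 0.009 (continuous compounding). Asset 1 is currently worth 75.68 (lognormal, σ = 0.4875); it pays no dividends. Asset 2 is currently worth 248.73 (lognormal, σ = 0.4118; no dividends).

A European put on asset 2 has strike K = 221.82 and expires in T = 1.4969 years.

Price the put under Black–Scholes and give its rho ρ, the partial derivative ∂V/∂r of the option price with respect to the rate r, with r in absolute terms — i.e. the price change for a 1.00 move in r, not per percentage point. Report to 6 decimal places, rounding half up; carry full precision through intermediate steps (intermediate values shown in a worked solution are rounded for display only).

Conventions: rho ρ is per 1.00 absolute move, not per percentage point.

σ√T = 0.4118·√1.4969 = 0.503829
d₁ = (ln(S/K) + (r+σ²/2)T) / (σ√T) = (ln(248.73/221.82) + (0.009+0.4118²/2)·1.4969) / 0.503829 = (0.114502 + 0.140394) / 0.503829 = 0.505917
d₂ = d₁ − σ√T = 0.505917 − 0.503829 = 0.002089
e^{−rT} = 0.986618
N(−d₁) = 0.306457,  N(−d₂) = 0.499167
Put price V = K·e^{−rT}·N(−d₂) − S·N(−d₁) = 109.243484 − 76.225163 = 33.018321
ρ = −K·T·e^{−rT}·N(−d₂) = -163.526571

price = 33.018321
ρ = -163.526571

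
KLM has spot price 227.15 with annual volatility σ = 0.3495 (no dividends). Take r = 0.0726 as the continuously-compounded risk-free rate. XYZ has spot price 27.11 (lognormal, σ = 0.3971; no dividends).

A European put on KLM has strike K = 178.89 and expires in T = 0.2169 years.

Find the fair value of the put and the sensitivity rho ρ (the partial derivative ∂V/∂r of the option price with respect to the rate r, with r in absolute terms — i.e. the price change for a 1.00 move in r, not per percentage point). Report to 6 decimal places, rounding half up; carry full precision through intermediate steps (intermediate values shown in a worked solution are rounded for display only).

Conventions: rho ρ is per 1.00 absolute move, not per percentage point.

σ√T = 0.3495·√0.2169 = 0.162771
d₁ = (ln(S/K) + (r+σ²/2)T) / (σ√T) = (ln(227.15/178.89) + (0.0726+0.3495²/2)·0.2169) / 0.162771 = (0.238840 + 0.028994) / 0.162771 = 1.645463
d₂ = d₁ − σ√T = 1.645463 − 0.162771 = 1.482692
e^{−rT} = 0.984376
N(−d₁) = 0.049937,  N(−d₂) = 0.069078
Put price V = K·e^{−rT}·N(−d₂) − S·N(−d₁) = 12.164316 − 11.343228 = 0.821088
ρ = −K·T·e^{−rT}·N(−d₂) = -2.638440

price = 0.821088
ρ = -2.638440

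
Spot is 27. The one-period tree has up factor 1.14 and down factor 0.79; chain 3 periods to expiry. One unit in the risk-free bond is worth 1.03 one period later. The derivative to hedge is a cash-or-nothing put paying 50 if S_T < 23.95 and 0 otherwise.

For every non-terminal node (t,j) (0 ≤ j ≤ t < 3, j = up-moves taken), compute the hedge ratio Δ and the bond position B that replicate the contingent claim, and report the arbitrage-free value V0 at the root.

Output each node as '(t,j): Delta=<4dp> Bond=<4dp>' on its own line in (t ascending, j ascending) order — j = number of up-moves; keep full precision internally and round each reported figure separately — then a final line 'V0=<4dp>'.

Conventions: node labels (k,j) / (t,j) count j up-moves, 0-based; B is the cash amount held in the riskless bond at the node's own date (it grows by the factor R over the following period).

The replicating-portfolio and risk-neutral prices coincide; use p* = (1.03−0.79)/(1.14−0.79) = 0.6857 for the latter.
Expiry values: V(3,0)=50.0000, V(3,1)=50.0000, V(3,2)=0.0000, V(3,3)=0.0000
  t=2,j=0: stock 16.8507 → up 19.2098 (V=50.0000), down 13.3121 (V=50.0000). Price 48.5437; hedge Δ=0.0000, bond B=48.5437.
  t=2,j=1: stock 24.3162 → up 27.7205 (V=0.0000), down 19.2098 (V=50.0000). Price 15.2566; hedge Δ=-5.8750, bond B=158.1137.
  t=2,j=2: stock 35.0892 → up 40.0017 (V=0.0000), down 27.7205 (V=0.0000). Price 0.0000; hedge Δ=0.0000, bond B=0.0000.
  t=1,j=0: stock 21.3300 → up 24.3162 (V=15.2566), down 16.8507 (V=48.5437). Price 24.9692; hedge Δ=-4.4588, bond B=120.0752.
  t=1,j=1: stock 30.7800 → up 35.0892 (V=0.0000), down 24.3162 (V=15.2566). Price 4.6553; hedge Δ=-1.4162, bond B=48.2455.
  t=0,j=0: stock 27.0000 → up 30.7800 (V=4.6553), down 21.3300 (V=24.9692). Price 10.7181; hedge Δ=-2.1496, bond B=68.7578.
Sanity check at the root: Δ(0,0)·S0 + B(0,0) reproduces V0 = 10.7181.

(0,0): Delta=-2.1496 Bond=68.7578
(1,0): Delta=-4.4588 Bond=120.0752
(1,1): Delta=-1.4162 Bond=48.2455
(2,0): Delta=0.0000 Bond=48.5437
(2,1): Delta=-5.8750 Bond=158.1137
(2,2): Delta=0.0000 Bond=0.0000
V0=10.7181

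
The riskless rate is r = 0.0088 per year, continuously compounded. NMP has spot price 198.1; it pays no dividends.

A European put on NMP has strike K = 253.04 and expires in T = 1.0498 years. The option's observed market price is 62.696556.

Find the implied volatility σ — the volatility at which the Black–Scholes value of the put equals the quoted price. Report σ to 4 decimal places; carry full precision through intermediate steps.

At σ = 0.3206 the Black–Scholes value reproduces the quote:
σ√T = 0.3206·√1.0498 = 0.328486
d₁ = (ln(S/K) + (r+σ²/2)T) / (σ√T) = (ln(198.1/253.04) + (0.0088+0.3206²/2)·1.0498) / 0.328486 = (-0.244776 + 0.063190) / 0.328486 = -0.552796
d₂ = d₁ − σ√T = -0.552796 − 0.328486 = -0.881282
e^{−rT} = 0.990804
N(−d₁) = 0.709799,  N(−d₂) = 0.810918
V = K·e^{−rT}·N(−d₂) − S·N(−d₁) = 203.307660 − 140.611104 = 62.696556 (matching the quote); vega is positive throughout, so no other σ reproduces this price

sigma = 0.3206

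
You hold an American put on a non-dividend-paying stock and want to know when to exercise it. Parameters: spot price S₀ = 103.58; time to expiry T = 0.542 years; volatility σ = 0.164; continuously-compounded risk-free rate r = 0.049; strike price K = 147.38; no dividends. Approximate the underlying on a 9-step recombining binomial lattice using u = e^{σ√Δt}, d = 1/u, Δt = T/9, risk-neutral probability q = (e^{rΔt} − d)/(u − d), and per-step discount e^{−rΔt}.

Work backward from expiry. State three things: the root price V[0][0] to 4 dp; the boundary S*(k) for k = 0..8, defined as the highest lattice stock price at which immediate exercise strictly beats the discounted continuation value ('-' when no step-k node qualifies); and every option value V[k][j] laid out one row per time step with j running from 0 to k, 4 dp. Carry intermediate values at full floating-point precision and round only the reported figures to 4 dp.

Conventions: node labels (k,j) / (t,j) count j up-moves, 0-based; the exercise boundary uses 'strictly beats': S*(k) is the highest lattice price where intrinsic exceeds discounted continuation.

price = 43.8000
boundary = 103.5800 107.8337 112.2621 116.8723 121.6719 126.6686 131.8704 137.2859 131.8704
tree:
43.8000
47.8859 39.5463
51.8106 43.8000 35.1179
55.5805 47.8859 39.5463 30.5077
59.2017 51.8106 43.8000 35.1179 25.7081
62.6801 55.5805 47.8859 39.5463 30.5077 20.7114
66.0212 59.2017 51.8106 43.8000 35.1179 25.7081 15.5096
69.2306 62.6801 55.5805 47.8859 39.5463 30.5077 20.7114 10.0941
72.3133 66.0212 59.2017 51.8106 43.8000 35.1179 25.7081 15.5096 4.7640
75.2745 69.2306 62.6801 55.5805 47.8859 39.5463 30.5077 20.7114 10.0941 0.0000

params: Δt=0.06022 u=1.04107 d=0.96055 q=0.52664 e^(-rΔt)=0.99705
t_9 payoffs: 75.2745 69.2306 62.6801 55.5805 47.8859 39.5463 30.5077 20.7114 10.0941 0.0000
t_8: node(8,0) S=75.0667 payoff=72.3133 vs cont=71.8791 → 72.3133 [stop]  node(8,1) S=81.3588 payoff=66.0212 vs cont=65.5870 → 66.0212 [stop]  node(8,2) S=88.1783 payoff=59.2017 vs cont=58.7675 → 59.2017 [stop]  node(8,3) S=95.5694 payoff=51.8106 vs cont=51.3764 → 51.8106 [stop]  node(8,4) S=103.5800 payoff=43.8000 vs cont=43.3657 → 43.8000 [stop]  node(8,5) S=112.2621 payoff=35.1179 vs cont=34.6837 → 35.1179 [stop]  node(8,6) S=121.6719 payoff=25.7081 vs cont=25.2738 → 25.7081 [stop]  node(8,7) S=131.8704 payoff=15.5096 vs cont=15.0753 → 15.5096 [stop]  node(8,8) S=142.9238 payoff=4.4562 vs cont=4.7640 → 4.7640 [wait]  ⇒ S*(8)=131.8704
t_7: node(7,0) S=78.1494 payoff=69.2306 vs cont=68.7963 → 69.2306 [stop]  node(7,1) S=84.6999 payoff=62.6801 vs cont=62.2458 → 62.6801 [stop]  node(7,2) S=91.7995 payoff=55.5805 vs cont=55.1463 → 55.5805 [stop]  node(7,3) S=99.4941 payoff=47.8859 vs cont=47.4516 → 47.8859 [stop]  node(7,4) S=107.8337 payoff=39.5463 vs cont=39.1120 → 39.5463 [stop]  node(7,5) S=116.8723 payoff=30.5077 vs cont=30.0734 → 30.5077 [stop]  node(7,6) S=126.6686 payoff=20.7114 vs cont=20.2772 → 20.7114 [stop]  node(7,7) S=137.2859 payoff=10.0941 vs cont=9.8214 → 10.0941 [stop]  ⇒ S*(7)=137.2859
t_6: node(6,0) S=81.3588 payoff=66.0212 vs cont=65.5870 → 66.0212 [stop]  node(6,1) S=88.1783 payoff=59.2017 vs cont=58.7675 → 59.2017 [stop]  node(6,2) S=95.5694 payoff=51.8106 vs cont=51.3764 → 51.8106 [stop]  node(6,3) S=103.5800 payoff=43.8000 vs cont=43.3657 → 43.8000 [stop]  node(6,4) S=112.2621 payoff=35.1179 vs cont=34.6837 → 35.1179 [stop]  node(6,5) S=121.6719 payoff=25.7081 vs cont=25.2738 → 25.7081 [stop]  node(6,6) S=131.8704 payoff=15.5096 vs cont=15.0753 → 15.5096 [stop]  ⇒ S*(6)=131.8704
t_5: node(5,0) S=84.6999 payoff=62.6801 vs cont=62.2458 → 62.6801 [stop]  node(5,1) S=91.7995 payoff=55.5805 vs cont=55.1463 → 55.5805 [stop]  node(5,2) S=99.4941 payoff=47.8859 vs cont=47.4516 → 47.8859 [stop]  node(5,3) S=107.8337 payoff=39.5463 vs cont=39.1120 → 39.5463 [stop]  node(5,4) S=116.8723 payoff=30.5077 vs cont=30.0734 → 30.5077 [stop]  node(5,5) S=126.6686 payoff=20.7114 vs cont=20.2772 → 20.7114 [stop]  ⇒ S*(5)=126.6686
t_4: node(4,0) S=88.1783 payoff=59.2017 vs cont=58.7675 → 59.2017 [stop]  node(4,1) S=95.5694 payoff=51.8106 vs cont=51.3764 → 51.8106 [stop]  node(4,2) S=103.5800 payoff=43.8000 vs cont=43.3657 → 43.8000 [stop]  node(4,3) S=112.2621 payoff=35.1179 vs cont=34.6837 → 35.1179 [stop]  node(4,4) S=121.6719 payoff=25.7081 vs cont=25.2738 → 25.7081 [stop]  ⇒ S*(4)=121.6719
t_3: node(3,0) S=91.7995 payoff=55.5805 vs cont=55.1463 → 55.5805 [stop]  node(3,1) S=99.4941 payoff=47.8859 vs cont=47.4516 → 47.8859 [stop]  node(3,2) S=107.8337 payoff=39.5463 vs cont=39.1120 → 39.5463 [stop]  node(3,3) S=116.8723 payoff=30.5077 vs cont=30.0734 → 30.5077 [stop]  ⇒ S*(3)=116.8723
t_2: node(2,0) S=95.5694 payoff=51.8106 vs cont=51.3764 → 51.8106 [stop]  node(2,1) S=103.5800 payoff=43.8000 vs cont=43.3657 → 43.8000 [stop]  node(2,2) S=112.2621 payoff=35.1179 vs cont=34.6837 → 35.1179 [stop]  ⇒ S*(2)=112.2621
t_1: node(1,0) S=99.4941 payoff=47.8859 vs cont=47.4516 → 47.8859 [stop]  node(1,1) S=107.8337 payoff=39.5463 vs cont=39.1120 → 39.5463 [stop]  ⇒ S*(1)=107.8337
t_0: node(0,0) S=103.5800 payoff=43.8000 vs cont=43.3657 → 43.8000 [stop]  ⇒ S*(0)=103.5800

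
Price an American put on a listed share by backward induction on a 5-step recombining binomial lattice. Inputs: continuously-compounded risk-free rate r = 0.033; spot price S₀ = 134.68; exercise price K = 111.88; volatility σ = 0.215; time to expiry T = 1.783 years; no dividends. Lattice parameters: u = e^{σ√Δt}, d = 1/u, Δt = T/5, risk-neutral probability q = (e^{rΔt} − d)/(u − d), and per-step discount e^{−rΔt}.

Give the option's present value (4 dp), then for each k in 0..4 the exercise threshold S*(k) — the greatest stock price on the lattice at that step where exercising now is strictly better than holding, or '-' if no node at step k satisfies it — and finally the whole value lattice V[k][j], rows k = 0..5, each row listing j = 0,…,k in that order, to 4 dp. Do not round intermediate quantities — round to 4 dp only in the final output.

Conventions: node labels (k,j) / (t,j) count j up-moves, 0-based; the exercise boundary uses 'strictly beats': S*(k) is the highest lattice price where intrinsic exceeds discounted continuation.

params: Δt=0.35660 u=1.13700 d=0.87951 q=0.51392 e^(-rΔt)=0.98830
t_5 payoffs: 41.0024 20.2523 0.0000 0.0000 0.0000 0.0000
t_4: node(4,0) S=80.5875 payoff=31.2925 vs cont=29.9836 → 31.2925 [stop]  node(4,1) S=104.1803 payoff=7.6997 vs cont=9.7291 → 9.7291 [wait]  node(4,2) S=134.6800 payoff=0.0000 vs cont=0.0000 → 0.0000 [wait]  node(4,3) S=174.1088 payoff=0.0000 vs cont=0.0000 → 0.0000 [wait]  node(4,4) S=225.0807 payoff=0.0000 vs cont=0.0000 → 0.0000 [wait]  ⇒ S*(4)=80.5875
t_3: node(3,0) S=91.6277 payoff=20.2523 vs cont=19.9742 → 20.2523 [stop]  node(3,1) S=118.4525 payoff=0.0000 vs cont=4.6738 → 4.6738 [wait]  node(3,2) S=153.1306 payoff=0.0000 vs cont=0.0000 → 0.0000 [wait]  node(3,3) S=197.9609 payoff=0.0000 vs cont=0.0000 → 0.0000 [wait]  ⇒ S*(3)=91.6277
t_2: node(2,0) S=104.1803 payoff=7.6997 vs cont=12.1029 → 12.1029 [wait]  node(2,1) S=134.6800 payoff=0.0000 vs cont=2.2453 → 2.2453 [wait]  node(2,2) S=174.1088 payoff=0.0000 vs cont=0.0000 → 0.0000 [wait]  ⇒ S*(2)=-
t_1: node(1,0) S=118.4525 payoff=0.0000 vs cont=6.9546 → 6.9546 [wait]  node(1,1) S=153.1306 payoff=0.0000 vs cont=1.0786 → 1.0786 [wait]  ⇒ S*(1)=-
t_0: node(0,0) S=134.6800 payoff=0.0000 vs cont=3.8888 → 3.8888 [wait]  ⇒ S*(0)=-

price = 3.8888
boundary = - - - 91.6277 80.5875
tree:
3.8888
6.9546 1.0786
12.1029 2.2453 0.0000
20.2523 4.6738 0.0000 0.0000
31.2925 9.7291 0.0000 0.0000 0.0000
41.0024 20.2523 0.0000 0.0000 0.0000 0.0000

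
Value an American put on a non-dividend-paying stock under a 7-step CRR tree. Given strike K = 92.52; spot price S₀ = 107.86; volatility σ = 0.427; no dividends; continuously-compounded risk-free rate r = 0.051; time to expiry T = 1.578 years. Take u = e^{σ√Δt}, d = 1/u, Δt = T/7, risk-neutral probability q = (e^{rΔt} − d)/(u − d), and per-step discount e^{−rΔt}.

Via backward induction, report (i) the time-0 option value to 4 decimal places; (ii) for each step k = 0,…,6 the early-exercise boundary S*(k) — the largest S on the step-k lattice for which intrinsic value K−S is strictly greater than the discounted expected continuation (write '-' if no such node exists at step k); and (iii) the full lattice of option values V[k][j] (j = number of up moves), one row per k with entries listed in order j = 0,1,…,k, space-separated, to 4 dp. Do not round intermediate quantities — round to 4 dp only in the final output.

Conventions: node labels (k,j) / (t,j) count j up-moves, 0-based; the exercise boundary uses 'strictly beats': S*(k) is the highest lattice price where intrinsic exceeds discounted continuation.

price = 11.6348
boundary = - - - - 47.9370 58.7108 71.9061
tree:
11.6348
17.1652 5.8722
24.5690 9.4893 2.0613
33.8750 14.9933 3.7038 0.3162
44.5830 22.9922 6.6143 0.6126 0.0000
53.3798 33.8092 11.7271 1.1867 0.0000 0.0000
60.5623 44.5830 20.6139 2.2987 0.0000 0.0000 0.0000
66.4267 53.3798 33.8092 4.4530 0.0000 0.0000 0.0000 0.0000

Δt=0.22543, u=1.22475, d=0.81649, q=0.47781, disc=e^(-rΔt)=0.98857
k=7 terminal: V=max(K-S,0) → 66.4267 53.3798 33.8092 4.4530 0.0000 0.0000 0.0000 0.0000
k=6: j=0 S=31.9577 intr=60.5623 cont=59.5047 V=60.5623[EX]; j=1 S=47.9370 intr=44.5830 cont=43.5254 V=44.5830[EX]; j=2 S=71.9061 intr=20.6139 cont=19.5563 V=20.6139[EX]; j=3 S=107.8600 intr=0.0000 cont=2.2987 V=2.2987[hold]; j=4 S=161.7913 intr=0.0000 cont=0.0000 V=0.0000[hold]; j=5 S=242.6890 intr=0.0000 cont=0.0000 V=0.0000[hold]; j=6 S=364.0365 intr=0.0000 cont=0.0000 V=0.0000[hold]  S*(6)=71.9061
k=5: j=0 S=39.1402 intr=53.3798 cont=52.3222 V=53.3798[EX]; j=1 S=58.7108 intr=33.8092 cont=32.7516 V=33.8092[EX]; j=2 S=88.0670 intr=4.4530 cont=11.7271 V=11.7271[hold]; j=3 S=132.1015 intr=0.0000 cont=1.1867 V=1.1867[hold]; j=4 S=198.1539 intr=0.0000 cont=0.0000 V=0.0000[hold]; j=5 S=297.2334 intr=0.0000 cont=0.0000 V=0.0000[hold]  S*(5)=58.7108
k=4: j=0 S=47.9370 intr=44.5830 cont=43.5254 V=44.5830[EX]; j=1 S=71.9061 intr=20.6139 cont=22.9922 V=22.9922[hold]; j=2 S=107.8600 intr=0.0000 cont=6.6143 V=6.6143[hold]; j=3 S=161.7913 intr=0.0000 cont=0.6126 V=0.6126[hold]; j=4 S=242.6890 intr=0.0000 cont=0.0000 V=0.0000[hold]  S*(4)=47.9370
k=3: j=0 S=58.7108 intr=33.8092 cont=33.8750 V=33.8750[hold]; j=1 S=88.0670 intr=4.4530 cont=14.9933 V=14.9933[hold]; j=2 S=132.1015 intr=0.0000 cont=3.7038 V=3.7038[hold]; j=3 S=198.1539 intr=0.0000 cont=0.3162 V=0.3162[hold]  S*(3)=-
k=2: j=0 S=71.9061 intr=20.6139 cont=24.5690 V=24.5690[hold]; j=1 S=107.8600 intr=0.0000 cont=9.4893 V=9.4893[hold]; j=2 S=161.7913 intr=0.0000 cont=2.0613 V=2.0613[hold]  S*(2)=-
k=1: j=0 S=88.0670 intr=4.4530 cont=17.1652 V=17.1652[hold]; j=1 S=132.1015 intr=0.0000 cont=5.8722 V=5.8722[hold]  S*(1)=-
k=0: j=0 S=107.8600 intr=0.0000 cont=11.6348 V=11.6348[hold]  S*(0)=-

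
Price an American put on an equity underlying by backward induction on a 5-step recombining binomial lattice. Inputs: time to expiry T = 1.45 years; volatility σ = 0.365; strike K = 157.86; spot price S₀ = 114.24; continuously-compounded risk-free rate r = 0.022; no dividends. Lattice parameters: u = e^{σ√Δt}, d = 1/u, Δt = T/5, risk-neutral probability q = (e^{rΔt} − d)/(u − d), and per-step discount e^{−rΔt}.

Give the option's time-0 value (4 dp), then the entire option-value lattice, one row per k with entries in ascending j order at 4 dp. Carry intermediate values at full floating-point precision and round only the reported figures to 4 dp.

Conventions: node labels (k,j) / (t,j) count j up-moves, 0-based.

params: Δt=0.29000 u=1.21721 d=0.82155 q=0.46719 e^(-rΔt)=0.99364
t_5 payoffs: 115.1040 94.5131 64.0058 18.8063 0.0000 0.0000
k=4: node(4,0) S=52.0429 payoff=105.8171 vs cont=104.8132 → 105.8171 [stop]  node(4,1) S=77.1063 payoff=80.7537 vs cont=79.7498 → 80.7537 [stop]  node(4,2) S=114.2400 payoff=43.6200 vs cont=42.6161 → 43.6200 [stop]  node(4,3) S=169.2570 payoff=0.0000 vs cont=9.9564 → 9.9564 [wait]  node(4,4) S=250.7698 payoff=0.0000 vs cont=0.0000 → 0.0000 [wait]
k=3: node(3,0) S=63.3469 payoff=94.5131 vs cont=93.5092 → 94.5131 [stop]  node(3,1) S=93.8542 payoff=64.0058 vs cont=63.0018 → 64.0058 [stop]  node(3,2) S=139.0537 payoff=18.8063 vs cont=27.7151 → 27.7151 [wait]  node(3,3) S=206.0208 payoff=0.0000 vs cont=5.2711 → 5.2711 [wait]
k=2: node(2,0) S=77.1063 payoff=80.7537 vs cont=79.7498 → 80.7537 [stop]  node(2,1) S=114.2400 payoff=43.6200 vs cont=46.7517 → 46.7517 [wait]  node(2,2) S=169.2570 payoff=0.0000 vs cont=17.1198 → 17.1198 [wait]
k=1: node(1,0) S=93.8542 payoff=64.0058 vs cont=64.4556 → 64.4556 [wait]  node(1,1) S=139.0537 payoff=18.8063 vs cont=32.6986 → 32.6986 [wait]
k=0: node(0,0) S=114.2400 payoff=43.6200 vs cont=49.3034 → 49.3034 [wait]

price = 49.3034
tree:
49.3034
64.4556 32.6986
80.7537 46.7517 17.1198
94.5131 64.0058 27.7151 5.2711
105.8171 80.7537 43.6200 9.9564 0.0000
115.1040 94.5131 64.0058 18.8063 0.0000 0.0000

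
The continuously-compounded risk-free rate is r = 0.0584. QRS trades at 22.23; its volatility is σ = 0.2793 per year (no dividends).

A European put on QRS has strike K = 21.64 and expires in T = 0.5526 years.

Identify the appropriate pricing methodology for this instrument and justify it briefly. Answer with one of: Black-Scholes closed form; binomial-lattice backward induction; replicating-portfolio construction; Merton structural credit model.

Key observation: everything needed for the exact continuous-time valuation of the European put on QRS (strike 21.64) is given, and no feature rules the closed form out.

framework: Black-Scholes closed form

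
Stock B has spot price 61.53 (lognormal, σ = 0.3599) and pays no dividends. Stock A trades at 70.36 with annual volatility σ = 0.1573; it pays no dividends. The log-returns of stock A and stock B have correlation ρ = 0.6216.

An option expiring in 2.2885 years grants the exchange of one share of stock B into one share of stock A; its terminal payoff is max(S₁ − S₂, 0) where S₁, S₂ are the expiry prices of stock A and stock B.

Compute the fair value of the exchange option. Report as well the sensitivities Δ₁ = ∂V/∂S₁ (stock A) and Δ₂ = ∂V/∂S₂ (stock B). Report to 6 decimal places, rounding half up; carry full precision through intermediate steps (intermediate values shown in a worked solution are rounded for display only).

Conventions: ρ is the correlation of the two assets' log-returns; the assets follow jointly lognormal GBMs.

exchange price = 16.372691
Δ1 = 0.700255
Δ2 = -0.534653

σ_eff = √(σ₁² + σ₂² − 2ρσ₁σ₂) = √(0.1573² + 0.3599² − 2·0.6216·0.1573·0.3599) = 0.289639
d₁ = (ln(S₁/S₂) + (q₂ − q₁ + σ_eff²/2)T) / (σ_eff√T) = (ln(70.36/61.53) + (0.0 − 0.0 + 0.041945)·2.2885) / 0.438160 = 0.525133
d₂ = d₁ − σ_eff√T = 0.525133 − 0.438160 = 0.086972
N(d₁) = 0.700255,  N(d₂) = 0.534653
V = S₁·e^{−q₁T}·N(d₁) − S₂·e^{−q₂T}·N(d₂) = 49.269908 − 32.897217 = 16.372691
Key observation: the rate r is irrelevant here: denominating values in stock B turns the exchange into a ratio option on S₁/S₂, and discounting at r drops out.
Δ₁ = e^{−q₁T}·N(d₁) = 0.700255;  Δ₂ = −e^{−q₂T}·N(d₂) = -0.534653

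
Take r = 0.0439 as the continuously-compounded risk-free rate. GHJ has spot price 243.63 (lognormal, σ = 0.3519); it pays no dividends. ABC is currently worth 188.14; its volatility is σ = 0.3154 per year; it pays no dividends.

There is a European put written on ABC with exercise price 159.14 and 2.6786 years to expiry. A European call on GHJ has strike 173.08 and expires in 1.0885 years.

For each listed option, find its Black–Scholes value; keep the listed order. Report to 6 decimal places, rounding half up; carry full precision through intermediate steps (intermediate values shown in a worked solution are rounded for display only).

price(ABC put K=159.14) = 15.078887
price(GHJ call K=173.08) = 84.015935

[ABC put K=159.14]
σ√T = 0.3154·√2.6786 = 0.516197
d₁ = (ln(S/K) + (r+σ²/2)T) / (σ√T) = (ln(188.14/159.14) + (0.0439+0.3154²/2)·2.6786) / 0.516197 = (0.167402 + 0.250820) / 0.516197 = 0.810199
d₂ = d₁ − σ√T = 0.810199 − 0.516197 = 0.294002
e^{−rT} = 0.889060
N(−d₁) = 0.208913,  N(−d₂) = 0.384378
price = K·e^{−rT}·N(−d₂) − S·N(−d₁) = 54.383770 − 39.304883 = 15.078887
[GHJ call K=173.08]
σ√T = 0.3519·√1.0885 = 0.367142
d₁ = (ln(S/K) + (r+σ²/2)T) / (σ√T) = (ln(243.63/173.08) + (0.0439+0.3519²/2)·1.0885) / 0.367142 = (0.341897 + 0.115182) / 0.367142 = 1.244965
d₂ = d₁ − σ√T = 1.244965 − 0.367142 = 0.877824
e^{−rT} = 0.953339
N(d₁) = 0.893428,  N(d₂) = 0.809980
price = S·N(d₁) − K·e^{−rT}·N(d₂) = 217.665793 − 133.649857 = 84.015935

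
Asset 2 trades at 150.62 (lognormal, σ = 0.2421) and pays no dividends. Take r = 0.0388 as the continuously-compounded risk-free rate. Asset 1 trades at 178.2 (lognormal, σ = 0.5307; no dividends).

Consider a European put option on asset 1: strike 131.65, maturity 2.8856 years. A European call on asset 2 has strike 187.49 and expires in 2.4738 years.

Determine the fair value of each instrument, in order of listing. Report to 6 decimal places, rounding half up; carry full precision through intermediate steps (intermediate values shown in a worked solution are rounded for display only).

[asset 1 put K=131.65]
σ√T = 0.5307·√2.8856 = 0.901503
d₁ = (ln(S/K) + (r+σ²/2)T) / (σ√T) = (ln(178.2/131.65) + (0.0388+0.5307²/2)·2.8856) / 0.901503 = (0.302760 + 0.518315) / 0.901503 = 0.910784
d₂ = d₁ − σ√T = 0.910784 − 0.901503 = 0.009281
e^{−rT} = 0.894079
N(−d₁) = 0.181205,  N(−d₂) = 0.496297
price = K·e^{−rT}·N(−d₂) − S·N(−d₁) = 58.416920 − 32.290647 = 26.126272
[asset 2 call K=187.49]
σ√T = 0.2421·√2.4738 = 0.380783
d₁ = (ln(S/K) + (r+σ²/2)T) / (σ√T) = (ln(150.62/187.49) + (0.0388+0.2421²/2)·2.4738) / 0.380783 = (-0.218965 + 0.168481) / 0.380783 = -0.132580
d₂ = d₁ − σ√T = -0.132580 − 0.380783 = -0.513363
e^{−rT} = 0.908479
N(d₁) = 0.447263,  N(d₂) = 0.303849
price = S·N(d₁) − K·e^{−rT}·N(d₂) = 67.366701 − 51.754782 = 15.611919

price(asset 1 put K=131.65) = 26.126272
price(asset 2 call K=187.49) = 15.611919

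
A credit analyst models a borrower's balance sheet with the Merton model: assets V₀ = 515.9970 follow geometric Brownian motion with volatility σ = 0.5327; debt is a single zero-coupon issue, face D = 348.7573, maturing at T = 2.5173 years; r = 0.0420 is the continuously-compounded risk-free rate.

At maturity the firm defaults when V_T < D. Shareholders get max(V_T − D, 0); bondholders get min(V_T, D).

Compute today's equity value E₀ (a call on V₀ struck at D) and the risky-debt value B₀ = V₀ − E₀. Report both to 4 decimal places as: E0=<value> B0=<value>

E0=257.9524 B0=258.0446

Work the structural quantities from V₀ = 515.9970 against face 348.7573:
d₁ = [ln(V₀/D) + (r + σ²/2)T] / (σ√T)
   = [ln(515.9970/348.7573) + (0.0420 + 0.5·0.5327²)·2.5173] / (0.5327·√2.5173)
   = [0.391725 + 0.462893] / 0.845182 = 1.011164
d₂ = d₁ − σ√T = 1.011164 − 0.845182 = 0.165982
N(d₁) = 0.844031,  N(d₂) = 0.565914,  e^(−rT) = 0.899671
E₀ = V₀·N(d₁) − D·e^(−rT)·N(d₂)
   = 515.9970·0.844031 − 348.7573·0.899671·0.565914 = 257.952368
B₀ = V₀ − E₀ = 515.9970 − 257.952368 = 258.044632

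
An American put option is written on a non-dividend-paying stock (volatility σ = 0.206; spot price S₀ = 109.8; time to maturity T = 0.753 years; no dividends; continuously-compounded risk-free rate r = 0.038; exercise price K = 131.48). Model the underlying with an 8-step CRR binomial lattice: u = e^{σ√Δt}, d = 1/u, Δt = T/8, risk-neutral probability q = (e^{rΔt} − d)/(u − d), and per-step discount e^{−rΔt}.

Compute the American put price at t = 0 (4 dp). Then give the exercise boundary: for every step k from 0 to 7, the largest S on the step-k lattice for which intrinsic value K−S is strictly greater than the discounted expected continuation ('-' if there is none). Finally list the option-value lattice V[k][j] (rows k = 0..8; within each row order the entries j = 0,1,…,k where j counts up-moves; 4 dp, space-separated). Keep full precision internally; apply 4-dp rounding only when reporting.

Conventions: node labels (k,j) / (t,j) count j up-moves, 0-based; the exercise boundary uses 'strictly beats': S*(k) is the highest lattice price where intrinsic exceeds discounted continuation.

Δt=0.09413  u=1.06524  d=0.93876  q=0.51253  discount=0.99643
step 8 (expiry): payoffs max(K−S,0) = 65.2550 56.3321 46.2069 34.7175 21.6800 6.8859 0.0000 0.0000 0.0000
step 7: (k=7,j=0): S=70.5455, K−S=60.9345, hold=60.4651 ⇒ V=60.9345 exercise | (k=7,j=1): S=80.0506, K−S=51.4294, hold=50.9600 ⇒ V=51.4294 exercise | (k=7,j=2): S=90.8363, K−S=40.6437, hold=40.1742 ⇒ V=40.6437 exercise | (k=7,j=3): S=103.0753, K−S=28.4047, hold=27.9352 ⇒ V=28.4047 exercise | (k=7,j=4): S=116.9634, K−S=14.5166, hold=14.0472 ⇒ V=14.5166 exercise | (k=7,j=5): S=132.7227, K−S=0.0000, hold=3.3447 ⇒ V=3.3447 continue | (k=7,j=6): S=150.6053, K−S=0.0000, hold=0.0000 ⇒ V=0.0000 continue | (k=7,j=7): S=170.8974, K−S=0.0000, hold=0.0000 ⇒ V=0.0000 continue  boundary S*=116.9634
step 6: (k=6,j=0): S=75.1479, K−S=56.3321, hold=55.8627 ⇒ V=56.3321 exercise | (k=6,j=1): S=85.2731, K−S=46.2069, hold=45.7375 ⇒ V=46.2069 exercise | (k=6,j=2): S=96.7625, K−S=34.7175, hold=34.2480 ⇒ V=34.7175 exercise | (k=6,j=3): S=109.8000, K−S=21.6800, hold=21.2106 ⇒ V=21.6800 exercise | (k=6,j=4): S=124.5941, K−S=6.8859, hold=8.7592 ⇒ V=8.7592 continue | (k=6,j=5): S=141.3815, K−S=0.0000, hold=1.6246 ⇒ V=1.6246 continue | (k=6,j=6): S=160.4308, K−S=0.0000, hold=0.0000 ⇒ V=0.0000 continue  boundary S*=109.8000
step 5: (k=5,j=0): S=80.0506, K−S=51.4294, hold=50.9600 ⇒ V=51.4294 exercise | (k=5,j=1): S=90.8363, K−S=40.6437, hold=40.1742 ⇒ V=40.6437 exercise | (k=5,j=2): S=103.0753, K−S=28.4047, hold=27.9352 ⇒ V=28.4047 exercise | (k=5,j=3): S=116.9634, K−S=14.5166, hold=15.0039 ⇒ V=15.0039 continue | (k=5,j=4): S=132.7227, K−S=0.0000, hold=5.0843 ⇒ V=5.0843 continue | (k=5,j=5): S=150.6053, K−S=0.0000, hold=0.7891 ⇒ V=0.7891 continue  boundary S*=103.0753
step 4: (k=4,j=0): S=85.2731, K−S=46.2069, hold=45.7375 ⇒ V=46.2069 exercise | (k=4,j=1): S=96.7625, K−S=34.7175, hold=34.2480 ⇒ V=34.7175 exercise | (k=4,j=2): S=109.8000, K−S=21.6800, hold=21.4594 ⇒ V=21.6800 exercise | (k=4,j=3): S=124.5941, K−S=6.8859, hold=9.8843 ⇒ V=9.8843 continue | (k=4,j=4): S=141.3815, K−S=0.0000, hold=2.8726 ⇒ V=2.8726 continue  boundary S*=109.8000
step 3: (k=3,j=0): S=90.8363, K−S=40.6437, hold=40.1742 ⇒ V=40.6437 exercise | (k=3,j=1): S=103.0753, K−S=28.4047, hold=27.9352 ⇒ V=28.4047 exercise | (k=3,j=2): S=116.9634, K−S=14.5166, hold=15.5785 ⇒ V=15.5785 continue | (k=3,j=3): S=132.7227, K−S=0.0000, hold=6.2681 ⇒ V=6.2681 continue  boundary S*=103.0753
step 2: (k=2,j=0): S=96.7625, K−S=34.7175, hold=34.2480 ⇒ V=34.7175 exercise | (k=2,j=1): S=109.8000, K−S=21.6800, hold=21.7529 ⇒ V=21.7529 continue | (k=2,j=2): S=124.5941, K−S=6.8859, hold=10.7680 ⇒ V=10.7680 continue  boundary S*=96.7625
step 1: (k=1,j=0): S=103.0753, K−S=28.4047, hold=27.9725 ⇒ V=28.4047 exercise | (k=1,j=1): S=116.9634, K−S=14.5166, hold=16.0652 ⇒ V=16.0652 continue  boundary S*=103.0753
step 0: (k=0,j=0): S=109.8000, K−S=21.6800, hold=22.0014 ⇒ V=22.0014 continue  boundary S*=-

price = 22.0014
boundary = - 103.0753 96.7625 103.0753 109.8000 103.0753 109.8000 116.9634
tree:
22.0014
28.4047 16.0652
34.7175 21.7529 10.7680
40.6437 28.4047 15.5785 6.2681
46.2069 34.7175 21.6800 9.8843 2.8726
51.4294 40.6437 28.4047 15.0039 5.0843 0.7891
56.3321 46.2069 34.7175 21.6800 8.7592 1.6246 0.0000
60.9345 51.4294 40.6437 28.4047 14.5166 3.3447 0.0000 0.0000
65.2550 56.3321 46.2069 34.7175 21.6800 6.8859 0.0000 0.0000 0.0000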